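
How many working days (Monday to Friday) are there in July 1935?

23 weekdays

Jul 1, 1935 is a Monday.
From Jul 1, 1935 to Jul 31, 1935 is 31 days inclusive.
31 = 7 × 4 + 3, so there are 4 full weeks plus 3 extra days.
Each full week contributes 5 weekdays (Mon–Fri): 4 × 5 = 20.
The 3 extra days are Monday, Tuesday, Wednesday — 3 of them qualify.
Total: 20 + 3 = 23.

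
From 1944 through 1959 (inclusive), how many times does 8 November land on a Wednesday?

2

Day of week of November 8 in each year:
1944: Wed ✓, 1945: Thu, 1946: Fri, 1947: Sat, 1948: Mon, 1949: Tue, 1950: Wed ✓, 1951: Thu, 1952: Sat, 1953: Sun, 1954: Mon, 1955: Tue, 1956: Thu, 1957: Fri, 1958: Sat, 1959: Sun
Wednesdays: 1944, 1950.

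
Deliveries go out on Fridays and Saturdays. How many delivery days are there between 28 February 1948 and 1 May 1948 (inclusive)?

28 February 1948 is a Saturday.
That's 64 days from start to end, counting both.
64 = 7 × 9 + 1, so there are 9 full weeks plus 1 extra day.
Each full week contributes 2 days from the set (Fri, Sat): 9 × 2 = 18.
The 1 extra day is Saturday — 1 of them qualifies.
Total: 18 + 1 = 19.

19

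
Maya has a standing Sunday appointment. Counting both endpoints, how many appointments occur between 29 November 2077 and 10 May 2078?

23

29 November 2077 is a Monday.
That's 163 days from start to end, counting both.
163 = 7 × 23 + 2, so there are 23 full weeks plus 2 extra days.
Each full week contributes one Sunday: 23 so far.
The 2 extra days are Monday, Tuesday — none qualify.
Total: 23 + 0 = 23.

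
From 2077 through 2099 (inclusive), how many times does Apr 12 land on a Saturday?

4

Day of week of April 12 in each year:
2077: Mon, 2078: Tue, 2079: Wed, 2080: Fri, 2081: Sat ✓, 2082: Sun, 2083: Mon, 2084: Wed, 2085: Thu, 2086: Fri, 2087: Sat ✓, 2088: Mon, 2089: Tue, 2090: Wed, 2091: Thu, 2092: Sat ✓, 2093: Sun, 2094: Mon, 2095: Tue, 2096: Thu, 2097: Fri, 2098: Sat ✓, 2099: Sun
Saturdays: 2081, 2087, 2092, 2098.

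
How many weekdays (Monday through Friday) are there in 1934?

261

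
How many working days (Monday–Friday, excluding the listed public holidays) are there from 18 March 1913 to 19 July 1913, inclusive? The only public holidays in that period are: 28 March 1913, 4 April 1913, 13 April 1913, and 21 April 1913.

86

18 March 1913 is a Tuesday.
The range spans 124 days (inclusive of both endpoints).
124 = 7 × 17 + 5, so there are 17 full weeks plus 5 extra days.
Each full week contributes 5 weekdays (Mon–Fri): 17 × 5 = 85.
The 5 extra days are Tuesday, Wednesday, Thursday, Friday, Saturday — 4 of them qualify.
Total: 85 + 4 = 89.
Holidays: 28 March 1913 (Fri); 4 April 1913 (Fri); 13 April 1913 (Sun); 21 April 1913 (Mon).
3 of the 4 holidays fall on weekdays; the rest are weekends and were already excluded.
Business days: 89 − 3 = 86.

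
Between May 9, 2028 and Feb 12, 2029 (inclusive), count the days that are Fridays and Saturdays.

80

May 9, 2028 is a Tuesday.
From May 9, 2028 to Feb 12, 2029 is 280 days inclusive.
280 = 7 × 40, so the span is exactly 40 full weeks.
Each full week contributes 2 days from the set (Fri, Sat): 40 × 2 = 80.
Total: 80.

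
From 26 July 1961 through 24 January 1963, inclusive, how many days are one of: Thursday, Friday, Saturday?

235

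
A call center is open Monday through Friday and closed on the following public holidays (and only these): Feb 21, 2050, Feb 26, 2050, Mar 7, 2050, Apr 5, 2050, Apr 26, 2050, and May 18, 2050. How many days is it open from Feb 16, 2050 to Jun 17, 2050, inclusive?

83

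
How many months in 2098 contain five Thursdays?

4

A month has five Thursdays exactly when Thursday falls within its first (length − 28) days.
Jan: 31 days, starts Wed → 5 of Wed, Thu, Fri ✓
Feb: 28 days, starts Sat → 5 of (none)
Mar: 31 days, starts Sat → 5 of Sat, Sun, Mon
Apr: 30 days, starts Tue → 5 of Tue, Wed
May: 31 days, starts Thu → 5 of Thu, Fri, Sat ✓
Jun: 30 days, starts Sun → 5 of Sun, Mon
Jul: 31 days, starts Tue → 5 of Tue, Wed, Thu ✓
Aug: 31 days, starts Fri → 5 of Fri, Sat, Sun
Sep: 30 days, starts Mon → 5 of Mon, Tue
Oct: 31 days, starts Wed → 5 of Wed, Thu, Fri ✓
Nov: 30 days, starts Sat → 5 of Sat, Sun
Dec: 31 days, starts Mon → 5 of Mon, Tue, Wed
Months with five Thursdays: Jan, May, Jul, Oct.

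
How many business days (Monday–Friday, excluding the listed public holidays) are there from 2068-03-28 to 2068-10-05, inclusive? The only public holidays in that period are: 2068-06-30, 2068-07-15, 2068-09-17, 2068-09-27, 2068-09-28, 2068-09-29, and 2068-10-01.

134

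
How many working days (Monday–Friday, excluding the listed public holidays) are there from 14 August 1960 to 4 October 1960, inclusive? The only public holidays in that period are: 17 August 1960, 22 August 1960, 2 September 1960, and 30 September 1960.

33

14 August 1960 is a Sunday.
From 14 August 1960 to 4 October 1960 is 52 days inclusive.
52 = 7 × 7 + 3, so there are 7 full weeks plus 3 extra days.
Each full week contributes 5 weekdays (Mon–Fri): 7 × 5 = 35.
The 3 extra days are Sunday, Monday, Tuesday — 2 of them qualify.
Total: 35 + 2 = 37.
Holidays: 17 August 1960 (Wed); 22 August 1960 (Mon); 2 September 1960 (Fri); 30 September 1960 (Fri).
All 4 holidays fall on weekdays, so subtract 4.
Business days: 37 − 4 = 33.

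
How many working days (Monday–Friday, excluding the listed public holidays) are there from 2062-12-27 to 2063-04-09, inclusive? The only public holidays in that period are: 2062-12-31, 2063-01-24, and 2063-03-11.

2062-12-27 is a Wednesday.
The range spans 104 days (inclusive of both endpoints).
104 = 7 × 14 + 6, so there are 14 full weeks plus 6 extra days.
Each full week contributes 5 weekdays (Mon–Fri): 14 × 5 = 70.
The 6 extra days are Wed, Thu, Fri, Sat, Sun, Mon — 4 of them qualify.
Total: 70 + 4 = 74.
Holidays: 2062-12-31 (Sun); 2063-01-24 (Wed); 2063-03-11 (Sun).
1 of the 3 holidays fall on weekdays; the rest are weekends and were already excluded.
Business days: 74 − 1 = 73.

73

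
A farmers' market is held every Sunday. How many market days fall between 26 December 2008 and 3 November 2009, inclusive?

45 Sundays

26 December 2008 is a Friday.
From 26 December 2008 to 3 November 2009 is 313 days inclusive.
313 = 7 × 44 + 5, so there are 44 full weeks plus 5 extra days.
Each full week contributes one Sunday: 44 so far.
The 5 extra days are Fri, Sat, Sun, Mon, Tue — 1 of them qualifies.
Total: 44 + 1 = 45.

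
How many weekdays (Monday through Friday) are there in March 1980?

21

Mar 1, 1980 is a Saturday.
The range spans 31 days (inclusive of both endpoints).
31 = 7 × 4 + 3, so there are 4 full weeks plus 3 extra days.
Each full week contributes 5 weekdays (Mon–Fri): 4 × 5 = 20.
The 3 extra days are Sat, Sun, Mon — 1 of them qualifies.
Total: 20 + 1 = 21.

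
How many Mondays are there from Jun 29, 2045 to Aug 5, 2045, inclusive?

5

Jun 29, 2045 is a Thursday.
From Jun 29, 2045 to Aug 5, 2045 is 38 days inclusive.
38 = 7 × 5 + 3, so there are 5 full weeks plus 3 extra days.
Each full week contributes one Monday: 5 so far.
The 3 extra days are Thu, Fri, Sat — none qualify.
Total: 5 + 0 = 5.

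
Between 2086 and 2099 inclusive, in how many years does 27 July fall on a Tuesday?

2

Day of week of July 27 in each year:
2086: Sat, 2087: Sun, 2088: Tue ✓, 2089: Wed, 2090: Thu, 2091: Fri, 2092: Sun, 2093: Mon, 2094: Tue ✓, 2095: Wed, 2096: Fri, 2097: Sat, 2098: Sun, 2099: Mon
Tuesdays: 2088, 2094.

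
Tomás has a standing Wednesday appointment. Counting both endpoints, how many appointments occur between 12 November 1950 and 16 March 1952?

70

12 November 1950 is a Sunday.
That's 491 days from start to end, counting both.
491 = 7 × 70 + 1, so there are 70 full weeks plus 1 extra day.
Each full week contributes one Wednesday: 70 so far.
The 1 extra day is Sun — none qualify.
Total: 70 + 0 = 70.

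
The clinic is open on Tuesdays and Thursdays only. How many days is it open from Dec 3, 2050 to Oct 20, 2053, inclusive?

Dec 3, 2050 is a Saturday.
The range spans 1053 days (inclusive of both endpoints).
1053 = 7 × 150 + 3, so there are 150 full weeks plus 3 extra days.
Each full week contributes 2 days from the set (Tue, Thu): 150 × 2 = 300.
The 3 extra days are Sat, Sun, Mon — none qualify.
Total: 300 + 0 = 300.

300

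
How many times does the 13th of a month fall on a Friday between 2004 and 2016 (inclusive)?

Friday-the-13ths by year:
2004: Feb, Aug
2005: May
2006: Jan, Oct
2007: Apr, Jul
2008: Jun
2009: Feb, Mar, Nov
2010: Aug
2011: May
2012: Jan, Apr, Jul
2013: Sep, Dec
2014: Jun
2015: Feb, Mar, Nov
2016: May

23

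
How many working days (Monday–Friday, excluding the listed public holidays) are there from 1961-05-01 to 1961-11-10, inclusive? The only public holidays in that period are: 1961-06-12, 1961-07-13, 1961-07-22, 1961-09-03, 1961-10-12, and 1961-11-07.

1961-05-01 is a Monday.
The range spans 194 days (inclusive of both endpoints).
194 = 7 × 27 + 5, so there are 27 full weeks plus 5 extra days.
Each full week contributes 5 weekdays (Mon–Fri): 27 × 5 = 135.
The 5 extra days are Monday, Tuesday, Wednesday, Thursday, Friday — 5 of them qualify.
Total: 135 + 5 = 140.
Holidays: 1961-06-12 (Mon); 1961-07-13 (Thu); 1961-07-22 (Sat); 1961-09-03 (Sun); 1961-10-12 (Thu); 1961-11-07 (Tue).
4 of the 6 holidays fall on weekdays; the rest are weekends and were already excluded.
Business days: 140 − 4 = 136.

136 working days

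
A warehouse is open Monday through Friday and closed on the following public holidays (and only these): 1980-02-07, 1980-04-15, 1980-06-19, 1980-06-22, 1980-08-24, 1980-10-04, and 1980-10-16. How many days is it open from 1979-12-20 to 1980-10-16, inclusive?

212 working days

1979-12-20 is a Thursday.
From 1979-12-20 to 1980-10-16 is 302 days inclusive.
302 = 7 × 43 + 1, so there are 43 full weeks plus 1 extra day.
Each full week contributes 5 weekdays (Mon–Fri): 43 × 5 = 215.
The 1 extra day is Thursday — 1 of them qualifies.
Total: 215 + 1 = 216.
Holidays: 1980-02-07 (Thu); 1980-04-15 (Tue); 1980-06-19 (Thu); 1980-06-22 (Sun); 1980-08-24 (Sun); 1980-10-04 (Sat); 1980-10-16 (Thu).
4 of the 7 holidays fall on weekdays; the rest are weekends and were already excluded.
Business days: 216 − 4 = 212.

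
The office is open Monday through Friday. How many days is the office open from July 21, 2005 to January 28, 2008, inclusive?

July 21, 2005 is a Thursday.
From July 21, 2005 to January 28, 2008 is 922 days inclusive.
922 = 7 × 131 + 5, so there are 131 full weeks plus 5 extra days.
Each full week contributes 5 weekdays (Mon–Fri): 131 × 5 = 655.
The 5 extra days are Thu, Fri, Sat, Sun, Mon — 3 of them qualify.
Total: 655 + 3 = 658.

658 weekdays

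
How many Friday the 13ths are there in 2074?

The 13th falls on a Friday when the month's 13th has weekday Fri.
Jan 13 is Sat; Feb 13 is Tue; Mar 13 is Tue; Apr 13 is Fri ✓; May 13 is Sun; Jun 13 is Wed; Jul 13 is Fri ✓; Aug 13 is Mon; Sep 13 is Thu; Oct 13 is Sat; Nov 13 is Tue; Dec 13 is Thu.
Friday the 13ths: Apr, Jul.

2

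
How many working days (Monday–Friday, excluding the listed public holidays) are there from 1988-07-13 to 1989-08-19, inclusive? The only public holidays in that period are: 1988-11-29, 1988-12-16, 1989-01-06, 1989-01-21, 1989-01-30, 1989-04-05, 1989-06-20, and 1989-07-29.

282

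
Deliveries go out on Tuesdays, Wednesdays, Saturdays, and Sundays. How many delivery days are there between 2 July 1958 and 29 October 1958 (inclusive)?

69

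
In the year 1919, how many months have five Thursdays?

4

A month has five Thursdays exactly when Thursday falls within its first (length − 28) days.
Jan: 31 days, starts Wed → 5 of Wed, Thu, Fri ✓
Feb: 28 days, starts Sat → 5 of (none)
Mar: 31 days, starts Sat → 5 of Sat, Sun, Mon
Apr: 30 days, starts Tue → 5 of Tue, Wed
May: 31 days, starts Thu → 5 of Thu, Fri, Sat ✓
Jun: 30 days, starts Sun → 5 of Sun, Mon
Jul: 31 days, starts Tue → 5 of Tue, Wed, Thu ✓
Aug: 31 days, starts Fri → 5 of Fri, Sat, Sun
Sep: 30 days, starts Mon → 5 of Mon, Tue
Oct: 31 days, starts Wed → 5 of Wed, Thu, Fri ✓
Nov: 30 days, starts Sat → 5 of Sat, Sun
Dec: 31 days, starts Mon → 5 of Mon, Tue, Wed
Months with five Thursdays: Jan, May, Jul, Oct.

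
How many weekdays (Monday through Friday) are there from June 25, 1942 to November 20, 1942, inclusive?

June 25, 1942 is a Thursday.
The range spans 149 days (inclusive of both endpoints).
149 = 7 × 21 + 2, so there are 21 full weeks plus 2 extra days.
Each full week contributes 5 weekdays (Mon–Fri): 21 × 5 = 105.
The 2 extra days are Thu, Fri — 2 of them qualify.
Total: 105 + 2 = 107.

107 weekdays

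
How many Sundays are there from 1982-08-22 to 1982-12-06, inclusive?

16 Sundays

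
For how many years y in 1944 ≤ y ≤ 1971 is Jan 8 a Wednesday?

Day of week of January 8 in each year:
1944: Sat, 1945: Mon, 1946: Tue, 1947: Wed ✓, 1948: Thu, 1949: Sat, 1950: Sun, 1951: Mon, 1952: Tue, 1953: Thu, 1954: Fri, 1955: Sat, 1956: Sun, 1957: Tue, 1958: Wed ✓, 1959: Thu, 1960: Fri, 1961: Sun, 1962: Mon, 1963: Tue, 1964: Wed ✓, 1965: Fri, 1966: Sat, 1967: Sun, 1968: Mon, 1969: Wed ✓, 1970: Thu, 1971: Fri
Wednesdays: 1947, 1958, 1964, 1969.

4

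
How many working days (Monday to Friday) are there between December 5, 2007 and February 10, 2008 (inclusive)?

48

December 5, 2007 is a Wednesday.
From December 5, 2007 to February 10, 2008 is 68 days inclusive.
68 = 7 × 9 + 5, so there are 9 full weeks plus 5 extra days.
Each full week contributes 5 weekdays (Mon–Fri): 9 × 5 = 45.
The 5 extra days are Wednesday, Thursday, Friday, Saturday, Sunday — 3 of them qualify.
Total: 45 + 3 = 48.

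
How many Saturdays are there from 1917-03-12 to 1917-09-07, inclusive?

25 Saturdays

1917-03-12 is a Monday.
The range spans 180 days (inclusive of both endpoints).
180 = 7 × 25 + 5, so there are 25 full weeks plus 5 extra days.
Each full week contributes one Saturday: 25 so far.
The 5 extra days are Mon, Tue, Wed, Thu, Fri — none qualify.
Total: 25 + 0 = 25.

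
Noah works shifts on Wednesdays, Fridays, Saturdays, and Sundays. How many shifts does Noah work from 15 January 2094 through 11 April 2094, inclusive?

15 January 2094 is a Friday.
From 15 January 2094 to 11 April 2094 is 87 days inclusive.
87 = 7 × 12 + 3, so there are 12 full weeks plus 3 extra days.
Each full week contributes 4 days from the set (Wed, Fri, Sat, Sun): 12 × 4 = 48.
The 3 extra days are Fri, Sat, Sun — 3 of them qualify.
Total: 48 + 3 = 51.

51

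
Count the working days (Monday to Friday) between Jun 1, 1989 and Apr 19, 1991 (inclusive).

Jun 1, 1989 is a Thursday.
From Jun 1, 1989 to Apr 19, 1991 is 688 days inclusive.
688 = 7 × 98 + 2, so there are 98 full weeks plus 2 extra days.
Each full week contributes 5 weekdays (Mon–Fri): 98 × 5 = 490.
The 2 extra days are Thursday, Friday — 2 of them qualify.
Total: 490 + 2 = 492.

492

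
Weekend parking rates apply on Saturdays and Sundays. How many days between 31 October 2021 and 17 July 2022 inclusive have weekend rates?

75

31 October 2021 is a Sunday.
From 31 October 2021 to 17 July 2022 is 260 days inclusive.
260 = 7 × 37 + 1, so there are 37 full weeks plus 1 extra day.
Each full week contributes 2 weekend days (Sat, Sun): 37 × 2 = 74.
The 1 extra day is Sun — 1 of them qualifies.
Total: 74 + 1 = 75.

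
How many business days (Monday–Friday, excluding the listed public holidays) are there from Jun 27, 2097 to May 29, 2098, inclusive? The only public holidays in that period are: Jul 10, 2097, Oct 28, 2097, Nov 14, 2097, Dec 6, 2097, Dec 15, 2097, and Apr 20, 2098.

237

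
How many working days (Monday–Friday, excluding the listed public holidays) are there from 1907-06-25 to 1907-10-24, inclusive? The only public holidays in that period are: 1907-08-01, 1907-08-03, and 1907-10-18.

86

1907-06-25 is a Tuesday.
From 1907-06-25 to 1907-10-24 is 122 days inclusive.
122 = 7 × 17 + 3, so there are 17 full weeks plus 3 extra days.
Each full week contributes 5 weekdays (Mon–Fri): 17 × 5 = 85.
The 3 extra days are Tue, Wed, Thu — 3 of them qualify.
Total: 85 + 3 = 88.
Holidays: 1907-08-01 (Thu); 1907-08-03 (Sat); 1907-10-18 (Fri).
2 of the 3 holidays fall on weekdays; the rest are weekends and were already excluded.
Business days: 88 − 2 = 86.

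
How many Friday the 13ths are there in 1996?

2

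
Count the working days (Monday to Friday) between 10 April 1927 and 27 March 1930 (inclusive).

10 April 1927 is a Sunday.
That's 1083 days from start to end, counting both.
1083 = 7 × 154 + 5, so there are 154 full weeks plus 5 extra days.
Each full week contributes 5 weekdays (Mon–Fri): 154 × 5 = 770.
The 5 extra days are Sunday, Monday, Tuesday, Wednesday, Thursday — 4 of them qualify.
Total: 770 + 4 = 774.

774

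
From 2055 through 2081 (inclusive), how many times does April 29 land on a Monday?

Day of week of April 29 in each year:
2055: Thu, 2056: Sat, 2057: Sun, 2058: Mon ✓, 2059: Tue, 2060: Thu, 2061: Fri, 2062: Sat, 2063: Sun, 2064: Tue, 2065: Wed, 2066: Thu, 2067: Fri, 2068: Sun, 2069: Mon ✓, 2070: Tue, 2071: Wed, 2072: Fri, 2073: Sat, 2074: Sun, 2075: Mon ✓, 2076: Wed, 2077: Thu, 2078: Fri, 2079: Sat, 2080: Mon ✓, 2081: Tue
Mondays: 2058, 2069, 2075, 2080.

4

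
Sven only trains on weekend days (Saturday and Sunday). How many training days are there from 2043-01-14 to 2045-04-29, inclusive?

239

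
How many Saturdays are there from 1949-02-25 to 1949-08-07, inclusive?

24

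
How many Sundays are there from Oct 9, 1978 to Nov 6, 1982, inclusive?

212

Oct 9, 1978 is a Monday.
From Oct 9, 1978 to Nov 6, 1982 is 1490 days inclusive.
1490 = 7 × 212 + 6, so there are 212 full weeks plus 6 extra days.
Each full week contributes one Sunday: 212 so far.
The 6 extra days are Monday, Tuesday, Wednesday, Thursday, Friday, Saturday — none qualify.
Total: 212 + 0 = 212.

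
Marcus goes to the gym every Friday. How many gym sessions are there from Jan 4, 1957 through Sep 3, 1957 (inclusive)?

35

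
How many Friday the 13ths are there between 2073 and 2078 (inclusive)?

Friday-the-13ths by year:
2073: Jan, Oct
2074: Apr, Jul
2075: Sep, Dec
2076: Mar, Nov
2077: Aug
2078: May

10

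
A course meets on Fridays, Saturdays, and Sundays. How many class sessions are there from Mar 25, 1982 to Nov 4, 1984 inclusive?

Mar 25, 1982 is a Thursday.
From Mar 25, 1982 to Nov 4, 1984 is 956 days inclusive.
956 = 7 × 136 + 4, so there are 136 full weeks plus 4 extra days.
Each full week contributes 3 days from the set (Fri, Sat, Sun): 136 × 3 = 408.
The 4 extra days are Thursday, Friday, Saturday, Sunday — 3 of them qualify.
Total: 408 + 3 = 411.

411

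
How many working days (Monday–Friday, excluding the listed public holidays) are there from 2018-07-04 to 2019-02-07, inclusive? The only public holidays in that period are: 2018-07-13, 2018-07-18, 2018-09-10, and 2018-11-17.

154

2018-07-04 is a Wednesday.
From 2018-07-04 to 2019-02-07 is 219 days inclusive.
219 = 7 × 31 + 2, so there are 31 full weeks plus 2 extra days.
Each full week contributes 5 weekdays (Mon–Fri): 31 × 5 = 155.
The 2 extra days are Wed, Thu — 2 of them qualify.
Total: 155 + 2 = 157.
Holidays: 2018-07-13 (Fri); 2018-07-18 (Wed); 2018-09-10 (Mon); 2018-11-17 (Sat).
3 of the 4 holidays fall on weekdays; the rest are weekends and were already excluded.
Business days: 157 − 3 = 154.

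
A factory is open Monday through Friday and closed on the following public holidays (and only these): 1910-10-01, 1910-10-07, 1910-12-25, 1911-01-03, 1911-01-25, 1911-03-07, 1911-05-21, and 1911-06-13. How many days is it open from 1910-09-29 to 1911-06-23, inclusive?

187 business days

1910-09-29 is a Thursday.
From 1910-09-29 to 1911-06-23 is 268 days inclusive.
268 = 7 × 38 + 2, so there are 38 full weeks plus 2 extra days.
Each full week contributes 5 weekdays (Mon–Fri): 38 × 5 = 190.
The 2 extra days are Thu, Fri — 2 of them qualify.
Total: 190 + 2 = 192.
Holidays: 1910-10-01 (Sat); 1910-10-07 (Fri); 1910-12-25 (Sun); 1911-01-03 (Tue); 1911-01-25 (Wed); 1911-03-07 (Tue); 1911-05-21 (Sun); 1911-06-13 (Tue).
5 of the 8 holidays fall on weekdays; the rest are weekends and were already excluded.
Business days: 192 − 5 = 187.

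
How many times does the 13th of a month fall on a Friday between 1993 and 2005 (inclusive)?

Friday-the-13ths by year:
1993: Aug
1994: May
1995: Jan, Oct
1996: Sep, Dec
1997: Jun
1998: Feb, Mar, Nov
1999: Aug
2000: Oct
2001: Apr, Jul
2002: Sep, Dec
2003: Jun
2004: Feb, Aug
2005: May

20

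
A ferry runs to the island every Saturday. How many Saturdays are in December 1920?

4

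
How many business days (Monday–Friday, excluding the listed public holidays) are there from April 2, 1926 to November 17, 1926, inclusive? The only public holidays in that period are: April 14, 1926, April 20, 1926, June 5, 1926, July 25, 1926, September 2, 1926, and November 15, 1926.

April 2, 1926 is a Friday.
The range spans 230 days (inclusive of both endpoints).
230 = 7 × 32 + 6, so there are 32 full weeks plus 6 extra days.
Each full week contributes 5 weekdays (Mon–Fri): 32 × 5 = 160.
The 6 extra days are Fri, Sat, Sun, Mon, Tue, Wed — 4 of them qualify.
Total: 160 + 4 = 164.
Holidays: April 14, 1926 (Wed); April 20, 1926 (Tue); June 5, 1926 (Sat); July 25, 1926 (Sun); September 2, 1926 (Thu); November 15, 1926 (Mon).
4 of the 6 holidays fall on weekdays; the rest are weekends and were already excluded.
Business days: 164 − 4 = 160.

160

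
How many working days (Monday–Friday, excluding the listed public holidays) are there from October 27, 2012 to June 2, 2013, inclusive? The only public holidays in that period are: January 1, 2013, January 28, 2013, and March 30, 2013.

153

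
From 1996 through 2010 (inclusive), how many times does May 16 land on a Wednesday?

2

Day of week of May 16 in each year:
1996: Thu, 1997: Fri, 1998: Sat, 1999: Sun, 2000: Tue, 2001: Wed ✓, 2002: Thu, 2003: Fri, 2004: Sun, 2005: Mon, 2006: Tue, 2007: Wed ✓, 2008: Fri, 2009: Sat, 2010: Sun
Wednesdays: 2001, 2007.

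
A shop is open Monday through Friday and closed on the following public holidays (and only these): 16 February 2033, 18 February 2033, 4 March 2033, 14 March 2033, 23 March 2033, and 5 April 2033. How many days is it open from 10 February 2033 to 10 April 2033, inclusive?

36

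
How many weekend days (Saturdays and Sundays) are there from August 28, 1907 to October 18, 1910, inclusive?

August 28, 1907 is a Wednesday.
The range spans 1148 days (inclusive of both endpoints).
1148 = 7 × 164, so the span is exactly 164 full weeks.
Each full week contributes 2 weekend days (Sat, Sun): 164 × 2 = 328.
Total: 328.

328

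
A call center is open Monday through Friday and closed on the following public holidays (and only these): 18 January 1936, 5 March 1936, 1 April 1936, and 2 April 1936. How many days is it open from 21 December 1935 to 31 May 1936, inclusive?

112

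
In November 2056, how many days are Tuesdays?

4

November 1, 2056 is a Wednesday.
That's 30 days from start to end, counting both.
30 = 7 × 4 + 2, so there are 4 full weeks plus 2 extra days.
Each full week contributes one Tuesday: 4 so far.
The 2 extra days are Wed, Thu — none qualify.
Total: 4 + 0 = 4.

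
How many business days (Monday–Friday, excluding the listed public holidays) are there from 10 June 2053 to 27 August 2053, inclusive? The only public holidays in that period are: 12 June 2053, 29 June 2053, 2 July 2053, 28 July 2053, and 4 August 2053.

10 June 2053 is a Tuesday.
The range spans 79 days (inclusive of both endpoints).
79 = 7 × 11 + 2, so there are 11 full weeks plus 2 extra days.
Each full week contributes 5 weekdays (Mon–Fri): 11 × 5 = 55.
The 2 extra days are Tuesday, Wednesday — 2 of them qualify.
Total: 55 + 2 = 57.
Holidays: 12 June 2053 (Thu); 29 June 2053 (Sun); 2 July 2053 (Wed); 28 July 2053 (Mon); 4 August 2053 (Mon).
4 of the 5 holidays fall on weekdays; the rest are weekends and were already excluded.
Business days: 57 − 4 = 53.

53 business days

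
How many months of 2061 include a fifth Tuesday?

4

A month has five Tuesdays exactly when Tuesday falls within its first (length − 28) days.
Jan: 31 days, starts Sat → 5 of Sat, Sun, Mon
Feb: 28 days, starts Tue → 5 of (none)
Mar: 31 days, starts Tue → 5 of Tue, Wed, Thu ✓
Apr: 30 days, starts Fri → 5 of Fri, Sat
May: 31 days, starts Sun → 5 of Sun, Mon, Tue ✓
Jun: 30 days, starts Wed → 5 of Wed, Thu
Jul: 31 days, starts Fri → 5 of Fri, Sat, Sun
Aug: 31 days, starts Mon → 5 of Mon, Tue, Wed ✓
Sep: 30 days, starts Thu → 5 of Thu, Fri
Oct: 31 days, starts Sat → 5 of Sat, Sun, Mon
Nov: 30 days, starts Tue → 5 of Tue, Wed ✓
Dec: 31 days, starts Thu → 5 of Thu, Fri, Sat
Months with five Tuesdays: Mar, May, Aug, Nov.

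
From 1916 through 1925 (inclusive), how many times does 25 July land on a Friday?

Day of week of July 25 in each year:
1916: Tue, 1917: Wed, 1918: Thu, 1919: Fri ✓, 1920: Sun, 1921: Mon, 1922: Tue, 1923: Wed, 1924: Fri ✓, 1925: Sat
Fridays: 1919, 1924.

2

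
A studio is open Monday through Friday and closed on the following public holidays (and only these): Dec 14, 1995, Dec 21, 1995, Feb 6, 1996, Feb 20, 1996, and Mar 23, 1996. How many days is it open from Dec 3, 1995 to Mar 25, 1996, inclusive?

77 business days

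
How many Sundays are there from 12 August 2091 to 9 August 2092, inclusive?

12 August 2091 is a Sunday.
From 12 August 2091 to 9 August 2092 is 364 days inclusive.
364 = 7 × 52, so the span is exactly 52 full weeks.
Each full week contributes one Sunday: 52 so far.

52 Sundays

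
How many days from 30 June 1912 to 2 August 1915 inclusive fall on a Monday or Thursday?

30 June 1912 is a Sunday.
The range spans 1129 days (inclusive of both endpoints).
1129 = 7 × 161 + 2, so there are 161 full weeks plus 2 extra days.
Each full week contributes 2 days from the set (Mon, Thu): 161 × 2 = 322.
The 2 extra days are Sunday, Monday — 1 of them qualifies.
Total: 322 + 1 = 323.

323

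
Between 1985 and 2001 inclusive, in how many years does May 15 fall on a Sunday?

Day of week of May 15 in each year:
1985: Wed, 1986: Thu, 1987: Fri, 1988: Sun ✓, 1989: Mon, 1990: Tue, 1991: Wed, 1992: Fri, 1993: Sat, 1994: Sun ✓, 1995: Mon, 1996: Wed, 1997: Thu, 1998: Fri, 1999: Sat, 2000: Mon, 2001: Tue
Sundays: 1988, 1994.

2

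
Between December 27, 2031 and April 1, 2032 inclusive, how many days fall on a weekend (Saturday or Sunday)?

December 27, 2031 is a Saturday.
The range spans 97 days (inclusive of both endpoints).
97 = 7 × 13 + 6, so there are 13 full weeks plus 6 extra days.
Each full week contributes 2 weekend days (Sat, Sun): 13 × 2 = 26.
The 6 extra days are Sat, Sun, Mon, Tue, Wed, Thu — 2 of them qualify.
Total: 26 + 2 = 28.

28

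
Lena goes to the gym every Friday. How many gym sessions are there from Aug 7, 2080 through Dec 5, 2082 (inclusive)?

Aug 7, 2080 is a Wednesday.
The range spans 851 days (inclusive of both endpoints).
851 = 7 × 121 + 4, so there are 121 full weeks plus 4 extra days.
Each full week contributes one Friday: 121 so far.
The 4 extra days are Wed, Thu, Fri, Sat — 1 of them qualifies.
Total: 121 + 1 = 122.

122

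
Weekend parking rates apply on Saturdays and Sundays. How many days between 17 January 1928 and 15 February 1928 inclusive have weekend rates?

17 January 1928 is a Tuesday.
The range spans 30 days (inclusive of both endpoints).
30 = 7 × 4 + 2, so there are 4 full weeks plus 2 extra days.
Each full week contributes 2 weekend days (Sat, Sun): 4 × 2 = 8.
The 2 extra days are Tuesday, Wednesday — none qualify.
Total: 8 + 0 = 8.

8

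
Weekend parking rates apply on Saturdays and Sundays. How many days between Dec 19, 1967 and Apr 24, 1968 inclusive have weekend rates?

36

Dec 19, 1967 is a Tuesday.
The range spans 128 days (inclusive of both endpoints).
128 = 7 × 18 + 2, so there are 18 full weeks plus 2 extra days.
Each full week contributes 2 weekend days (Sat, Sun): 18 × 2 = 36.
The 2 extra days are Tue, Wed — none qualify.
Total: 36 + 0 = 36.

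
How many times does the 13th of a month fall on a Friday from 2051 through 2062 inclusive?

Friday-the-13ths by year:
2051: Jan, Oct
2052: Sep, Dec
2053: Jun
2054: Feb, Mar, Nov
2055: Aug
2056: Oct
2057: Apr, Jul
2058: Sep, Dec
2059: Jun
2060: Feb, Aug
2061: May
2062: Jan, Oct

20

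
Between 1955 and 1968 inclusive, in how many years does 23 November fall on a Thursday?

2

Day of week of November 23 in each year:
1955: Wed, 1956: Fri, 1957: Sat, 1958: Sun, 1959: Mon, 1960: Wed, 1961: Thu ✓, 1962: Fri, 1963: Sat, 1964: Mon, 1965: Tue, 1966: Wed, 1967: Thu ✓, 1968: Sat
Thursdays: 1961, 1967.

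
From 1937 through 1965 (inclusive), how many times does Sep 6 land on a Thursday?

4

Day of week of September 6 in each year:
1937: Mon, 1938: Tue, 1939: Wed, 1940: Fri, 1941: Sat, 1942: Sun, 1943: Mon, 1944: Wed, 1945: Thu ✓, 1946: Fri, 1947: Sat, 1948: Mon, 1949: Tue, 1950: Wed, 1951: Thu ✓, 1952: Sat, 1953: Sun, 1954: Mon, 1955: Tue, 1956: Thu ✓, 1957: Fri, 1958: Sat, 1959: Sun, 1960: Tue, 1961: Wed, 1962: Thu ✓, 1963: Fri, 1964: Sun, 1965: Mon
Thursdays: 1945, 1951, 1956, 1962.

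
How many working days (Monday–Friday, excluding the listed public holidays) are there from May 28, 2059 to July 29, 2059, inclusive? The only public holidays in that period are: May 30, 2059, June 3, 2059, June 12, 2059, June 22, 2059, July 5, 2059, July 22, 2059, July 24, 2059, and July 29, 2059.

39

May 28, 2059 is a Wednesday.
The range spans 63 days (inclusive of both endpoints).
63 = 7 × 9, so the span is exactly 9 full weeks.
Each full week contributes 5 weekdays (Mon–Fri): 9 × 5 = 45.
Total: 45.
Holidays: May 30, 2059 (Fri); June 3, 2059 (Tue); June 12, 2059 (Thu); June 22, 2059 (Sun); July 5, 2059 (Sat); July 22, 2059 (Tue); July 24, 2059 (Thu); July 29, 2059 (Tue).
6 of the 8 holidays fall on weekdays; the rest are weekends and were already excluded.
Business days: 45 − 6 = 39.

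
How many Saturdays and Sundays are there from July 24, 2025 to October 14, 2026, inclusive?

128

July 24, 2025 is a Thursday.
That's 448 days from start to end, counting both.
448 = 7 × 64, so the span is exactly 64 full weeks.
Each full week contributes 2 weekend days (Sat, Sun): 64 × 2 = 128.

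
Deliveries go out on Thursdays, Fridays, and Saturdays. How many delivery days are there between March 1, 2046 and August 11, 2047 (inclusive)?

228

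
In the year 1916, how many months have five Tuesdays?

4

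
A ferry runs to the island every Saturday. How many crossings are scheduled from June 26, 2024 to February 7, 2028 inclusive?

189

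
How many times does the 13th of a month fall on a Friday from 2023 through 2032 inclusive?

Friday-the-13ths by year:
2023: Jan, Oct
2024: Sep, Dec
2025: Jun
2026: Feb, Mar, Nov
2027: Aug
2028: Oct
2029: Apr, Jul
2030: Sep, Dec
2031: Jun
2032: Feb, Aug

17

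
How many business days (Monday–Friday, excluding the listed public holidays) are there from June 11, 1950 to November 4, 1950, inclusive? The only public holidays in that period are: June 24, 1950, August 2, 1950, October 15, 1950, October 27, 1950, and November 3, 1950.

102 business days

June 11, 1950 is a Sunday.
That's 147 days from start to end, counting both.
147 = 7 × 21, so the span is exactly 21 full weeks.
Each full week contributes 5 weekdays (Mon–Fri): 21 × 5 = 105.
Total: 105.
Holidays: June 24, 1950 (Sat); August 2, 1950 (Wed); October 15, 1950 (Sun); October 27, 1950 (Fri); November 3, 1950 (Fri).
3 of the 5 holidays fall on weekdays; the rest are weekends and were already excluded.
Business days: 105 − 3 = 102.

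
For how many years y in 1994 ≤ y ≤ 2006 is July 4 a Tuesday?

Day of week of July 4 in each year:
1994: Mon, 1995: Tue ✓, 1996: Thu, 1997: Fri, 1998: Sat, 1999: Sun, 2000: Tue ✓, 2001: Wed, 2002: Thu, 2003: Fri, 2004: Sun, 2005: Mon, 2006: Tue ✓
Tuesdays: 1995, 2000, 2006.

3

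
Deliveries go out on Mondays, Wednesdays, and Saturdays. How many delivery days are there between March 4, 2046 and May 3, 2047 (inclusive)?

182

March 4, 2046 is a Sunday.
From March 4, 2046 to May 3, 2047 is 426 days inclusive.
426 = 7 × 60 + 6, so there are 60 full weeks plus 6 extra days.
Each full week contributes 3 days from the set (Mon, Wed, Sat): 60 × 3 = 180.
The 6 extra days are Sunday, Monday, Tuesday, Wednesday, Thursday, Friday — 2 of them qualify.
Total: 180 + 2 = 182.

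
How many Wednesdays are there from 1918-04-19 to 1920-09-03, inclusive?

1918-04-19 is a Friday.
The range spans 869 days (inclusive of both endpoints).
869 = 7 × 124 + 1, so there are 124 full weeks plus 1 extra day.
Each full week contributes one Wednesday: 124 so far.
The 1 extra day is Fri — none qualify.
Total: 124 + 0 = 124.

124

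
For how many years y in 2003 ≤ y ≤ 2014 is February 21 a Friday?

Day of week of February 21 in each year:
2003: Fri ✓, 2004: Sat, 2005: Mon, 2006: Tue, 2007: Wed, 2008: Thu, 2009: Sat, 2010: Sun, 2011: Mon, 2012: Tue, 2013: Thu, 2014: Fri ✓
Fridays: 2003, 2014.

2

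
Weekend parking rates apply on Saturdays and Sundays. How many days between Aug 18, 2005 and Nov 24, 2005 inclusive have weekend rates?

28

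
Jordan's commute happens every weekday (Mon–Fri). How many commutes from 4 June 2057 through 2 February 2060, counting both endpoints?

4 June 2057 is a Monday.
That's 974 days from start to end, counting both.
974 = 7 × 139 + 1, so there are 139 full weeks plus 1 extra day.
Each full week contributes 5 weekdays (Mon–Fri): 139 × 5 = 695.
The 1 extra day is Mon — 1 of them qualifies.
Total: 695 + 1 = 696.

696 weekdays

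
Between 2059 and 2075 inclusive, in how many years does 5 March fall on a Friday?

2

Day of week of March 5 in each year:
2059: Wed, 2060: Fri ✓, 2061: Sat, 2062: Sun, 2063: Mon, 2064: Wed, 2065: Thu, 2066: Fri ✓, 2067: Sat, 2068: Mon, 2069: Tue, 2070: Wed, 2071: Thu, 2072: Sat, 2073: Sun, 2074: Mon, 2075: Tue
Fridays: 2060, 2066.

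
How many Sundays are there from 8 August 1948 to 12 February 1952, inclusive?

8 August 1948 is a Sunday.
That's 1284 days from start to end, counting both.
1284 = 7 × 183 + 3, so there are 183 full weeks plus 3 extra days.
Each full week contributes one Sunday: 183 so far.
The 3 extra days are Sun, Mon, Tue — 1 of them qualifies.
Total: 183 + 1 = 184.

184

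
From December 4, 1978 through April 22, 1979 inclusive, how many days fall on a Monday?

20

December 4, 1978 is a Monday.
The range spans 140 days (inclusive of both endpoints).
140 = 7 × 20, so the span is exactly 20 full weeks.
Each full week contributes one Monday: 20 so far.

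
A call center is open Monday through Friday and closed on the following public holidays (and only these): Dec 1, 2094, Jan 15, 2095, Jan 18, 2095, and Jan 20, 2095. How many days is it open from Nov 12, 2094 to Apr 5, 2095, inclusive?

Nov 12, 2094 is a Friday.
The range spans 145 days (inclusive of both endpoints).
145 = 7 × 20 + 5, so there are 20 full weeks plus 5 extra days.
Each full week contributes 5 weekdays (Mon–Fri): 20 × 5 = 100.
The 5 extra days are Friday, Saturday, Sunday, Monday, Tuesday — 3 of them qualify.
Total: 100 + 3 = 103.
Holidays: Dec 1, 2094 (Wed); Jan 15, 2095 (Sat); Jan 18, 2095 (Tue); Jan 20, 2095 (Thu).
3 of the 4 holidays fall on weekdays; the rest are weekends and were already excluded.
Business days: 103 − 3 = 100.

100 business days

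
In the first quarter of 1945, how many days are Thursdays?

13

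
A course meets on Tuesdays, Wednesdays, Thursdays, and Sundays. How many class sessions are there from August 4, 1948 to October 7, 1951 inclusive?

663

August 4, 1948 is a Wednesday.
From August 4, 1948 to October 7, 1951 is 1160 days inclusive.
1160 = 7 × 165 + 5, so there are 165 full weeks plus 5 extra days.
Each full week contributes 4 days from the set (Tue, Wed, Thu, Sun): 165 × 4 = 660.
The 5 extra days are Wed, Thu, Fri, Sat, Sun — 3 of them qualify.
Total: 660 + 3 = 663.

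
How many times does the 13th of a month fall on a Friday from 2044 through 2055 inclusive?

20

Friday-the-13ths by year:
2044: May
2045: Jan, Oct
2046: Apr, Jul
2047: Sep, Dec
2048: Mar, Nov
2049: Aug
2050: May
2051: Jan, Oct
2052: Sep, Dec
2053: Jun
2054: Feb, Mar, Nov
2055: Aug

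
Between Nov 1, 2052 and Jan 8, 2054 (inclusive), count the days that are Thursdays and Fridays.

Nov 1, 2052 is a Friday.
From Nov 1, 2052 to Jan 8, 2054 is 434 days inclusive.
434 = 7 × 62, so the span is exactly 62 full weeks.
Each full week contributes 2 days from the set (Thu, Fri): 62 × 2 = 124.
Total: 124.

124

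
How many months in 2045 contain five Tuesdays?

4

A month has five Tuesdays exactly when Tuesday falls within its first (length − 28) days.
Jan: 31 days, starts Sun → 5 of Sun, Mon, Tue ✓
Feb: 28 days, starts Wed → 5 of (none)
Mar: 31 days, starts Wed → 5 of Wed, Thu, Fri
Apr: 30 days, starts Sat → 5 of Sat, Sun
May: 31 days, starts Mon → 5 of Mon, Tue, Wed ✓
Jun: 30 days, starts Thu → 5 of Thu, Fri
Jul: 31 days, starts Sat → 5 of Sat, Sun, Mon
Aug: 31 days, starts Tue → 5 of Tue, Wed, Thu ✓
Sep: 30 days, starts Fri → 5 of Fri, Sat
Oct: 31 days, starts Sun → 5 of Sun, Mon, Tue ✓
Nov: 30 days, starts Wed → 5 of Wed, Thu
Dec: 31 days, starts Fri → 5 of Fri, Sat, Sun
Months with five Tuesdays: Jan, May, Aug, Oct.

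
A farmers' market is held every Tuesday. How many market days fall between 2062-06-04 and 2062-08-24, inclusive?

12 Tuesdays

2062-06-04 is a Sunday.
The range spans 82 days (inclusive of both endpoints).
82 = 7 × 11 + 5, so there are 11 full weeks plus 5 extra days.
Each full week contributes one Tuesday: 11 so far.
The 5 extra days are Sunday, Monday, Tuesday, Wednesday, Thursday — 1 of them qualifies.
Total: 11 + 1 = 12.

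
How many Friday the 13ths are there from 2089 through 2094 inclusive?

10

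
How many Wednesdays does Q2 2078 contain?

2078-04-01 is a Friday.
The range spans 91 days (inclusive of both endpoints).
91 = 7 × 13, so the span is exactly 13 full weeks.
Each full week contributes one Wednesday: 13 so far.
Total: 13.

13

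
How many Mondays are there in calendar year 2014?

52

January 1, 2014 is a Wednesday.
From January 1, 2014 to December 31, 2014 is 365 days inclusive.
365 = 7 × 52 + 1, so there are 52 full weeks plus 1 extra day.
Each full week contributes one Monday: 52 so far.
The 1 extra day is Wednesday — none qualify.
Total: 52 + 0 = 52.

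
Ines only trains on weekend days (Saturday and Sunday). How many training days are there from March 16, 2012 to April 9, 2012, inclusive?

8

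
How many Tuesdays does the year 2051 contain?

52

January 1, 2051 is a Sunday.
That's 365 days from start to end, counting both.
365 = 7 × 52 + 1, so there are 52 full weeks plus 1 extra day.
Each full week contributes one Tuesday: 52 so far.
The 1 extra day is Sun — none qualify.
Total: 52 + 0 = 52.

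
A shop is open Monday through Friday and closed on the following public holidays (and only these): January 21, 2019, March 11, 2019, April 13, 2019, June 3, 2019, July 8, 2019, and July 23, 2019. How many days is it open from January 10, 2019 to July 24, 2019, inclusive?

January 10, 2019 is a Thursday.
That's 196 days from start to end, counting both.
196 = 7 × 28, so the span is exactly 28 full weeks.
Each full week contributes 5 weekdays (Mon–Fri): 28 × 5 = 140.
Total: 140.
Holidays: January 21, 2019 (Mon); March 11, 2019 (Mon); April 13, 2019 (Sat); June 3, 2019 (Mon); July 8, 2019 (Mon); July 23, 2019 (Tue).
5 of the 6 holidays fall on weekdays; the rest are weekends and were already excluded.
Business days: 140 − 5 = 135.

135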